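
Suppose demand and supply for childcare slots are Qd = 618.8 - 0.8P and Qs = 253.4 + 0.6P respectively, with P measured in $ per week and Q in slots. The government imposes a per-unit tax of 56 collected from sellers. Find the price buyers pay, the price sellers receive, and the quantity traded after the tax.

P_b = 285, P_s = 229, Q = 390.8

The tax drives a wedge P_b - P_s = 56. Substituting P_s = P_b - 56 into supply: Qs = 219.8 + 0.6P_b.
Set Qd = Qs: 618.8 - 0.8P_b = 219.8 + 0.6P_b, so 399 = 1.4P_b and P_b = 285.
Then P_s = 285 - 56 = 229 and Q = 618.8 - 0.8(285) = 390.8.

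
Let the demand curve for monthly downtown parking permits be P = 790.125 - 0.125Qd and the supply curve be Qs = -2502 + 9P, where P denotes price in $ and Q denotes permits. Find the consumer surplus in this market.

In direct form, Qd = 6321 - 8P.
Equating demand and supply, 6321 - 8P = -2502 + 9P gives 17P = 8823, so P* = 519.
Substitute back: Q* = 6321 - 8(519) = 2169.
Demand choke price (Qd = 0): P = 6321/8 = 790.125. Consumer surplus = ½ × (790.125 - 519) × 2169 = 294035.0625.

Consumer surplus = 294035.0625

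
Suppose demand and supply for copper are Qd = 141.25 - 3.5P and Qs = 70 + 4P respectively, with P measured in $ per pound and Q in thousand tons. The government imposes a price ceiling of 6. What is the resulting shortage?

Shortage = 26.25

Evaluating both curves at the ceiling price 6 gives Qd = 120.25, Qs = 94.
Shortage = Qd - Qs = 120.25 - 94 = 26.25.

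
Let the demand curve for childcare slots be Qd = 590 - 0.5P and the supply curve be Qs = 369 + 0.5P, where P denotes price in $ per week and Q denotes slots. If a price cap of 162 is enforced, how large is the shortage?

Shortage = 59

At P = 162: Qd = 509 and Qs = 450.
Shortage = Qd - Qs = 509 - 450 = 59.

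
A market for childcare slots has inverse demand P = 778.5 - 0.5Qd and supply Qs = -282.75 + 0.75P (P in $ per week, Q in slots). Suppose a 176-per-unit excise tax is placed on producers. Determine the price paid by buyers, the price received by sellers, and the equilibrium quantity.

Solving each curve for Q: Qd = 1557 - 2P.
Producers keep P_s = P_b - 176 per unit, so supply in terms of the buyer price is Qs = -414.75 + 0.75P_b.
Set Qd = Qs: 1557 - 2P_b = -414.75 + 0.75P_b, so 1971.75 = 2.75P_b and P_b = 717.
So P_s = 541 and the quantity traded is Q = 1557 - 2(717) = 123.

P_b = 717, P_s = 541, Q = 123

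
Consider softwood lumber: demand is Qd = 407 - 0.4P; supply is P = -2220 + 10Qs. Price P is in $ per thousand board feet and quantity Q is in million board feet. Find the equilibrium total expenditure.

In direct form, Qs = 222 + 0.1P.
The market clears where 407 - 0.4P = 222 + 0.1P. Rearranging, 0.5P = 185, hence P* = 370.
Then Q* = 407 - 0.4(370) = 259.
Total expenditure = P* × Q* = 370 × 259 = 95830.

Total expenditure = 95830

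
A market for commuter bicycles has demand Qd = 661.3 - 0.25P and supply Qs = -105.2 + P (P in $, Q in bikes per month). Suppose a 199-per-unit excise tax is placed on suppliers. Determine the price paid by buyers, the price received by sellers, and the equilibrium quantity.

The tax drives a wedge P_b - P_s = 199. Substituting P_s = P_b - 199 into supply: Qs = -304.2 + P_b.
Set Qd = Qs: 661.3 - 0.25P_b = -304.2 + P_b, so 965.5 = 1.25P_b and P_b = 772.4.
Then P_s = 772.4 - 199 = 573.4 and Q = 661.3 - 0.25(772.4) = 468.2.

P_b = 772.4, P_s = 573.4, Q = 468.2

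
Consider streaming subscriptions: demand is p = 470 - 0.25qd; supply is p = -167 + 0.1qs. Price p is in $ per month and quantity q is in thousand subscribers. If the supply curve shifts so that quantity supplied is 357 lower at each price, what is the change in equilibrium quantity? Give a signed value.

Δq = -102

Solving each curve for q: qd = 1880 - 4p and qs = 1670 + 10p.
Set qd = qs: 1880 - 4p = 1670 + 10p, so 210 = 14p and p* = 15.
Then q* = 1880 - 4(15) = 1820.
After the shift, supply is qs = 1313 + 10p.
New equilibrium: 567 = 14p, so p = 40.5 and q = 1718.
Δq = 1718 - 1820 = -102.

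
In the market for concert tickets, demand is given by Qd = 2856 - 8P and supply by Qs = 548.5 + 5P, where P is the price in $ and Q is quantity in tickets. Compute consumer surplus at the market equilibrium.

The market clears where 2856 - 8P = 548.5 + 5P. Rearranging, 13P = 2307.5, hence P* = 177.5.
From the demand curve, Q* = 2856 - 8(177.5) = 1436.
Demand choke price (Qd = 0): P = 2856/8 = 357. Consumer surplus = ½ × (357 - 177.5) × 1436 = 128881.

Consumer surplus = 128881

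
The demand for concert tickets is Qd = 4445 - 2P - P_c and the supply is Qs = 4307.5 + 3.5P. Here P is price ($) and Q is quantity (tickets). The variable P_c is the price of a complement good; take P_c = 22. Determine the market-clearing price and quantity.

P* = 21, Q* = 4381

With P_c = 22, demand is Qd = 4423 - 2P.
The market clears where 4423 - 2P = 4307.5 + 3.5P. Rearranging, 5.5P = 115.5, hence P* = 21.
Then Q* = 4423 - 2(21) = 4381.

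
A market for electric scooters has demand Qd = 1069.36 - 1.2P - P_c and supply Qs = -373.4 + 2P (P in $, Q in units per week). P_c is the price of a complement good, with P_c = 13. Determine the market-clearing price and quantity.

P* = 446.8, Q* = 520.2

With P_c = 13, demand is Qd = 1056.36 - 1.2P.
Equating demand and supply, 1056.36 - 1.2P = -373.4 + 2P gives 3.2P = 1429.76, so P* = 446.8.
Plugging P* into demand: Q* = 1056.36 - 1.2(446.8) = 520.2.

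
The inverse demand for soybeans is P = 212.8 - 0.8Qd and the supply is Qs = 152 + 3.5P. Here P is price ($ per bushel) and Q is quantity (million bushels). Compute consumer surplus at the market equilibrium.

Inverting to quantity form: Qd = 266 - 1.25P.
The market clears where 266 - 1.25P = 152 + 3.5P. Rearranging, 4.75P = 114, hence P* = 24.
Substitute back: Q* = 266 - 1.25(24) = 236.
Demand choke price (Qd = 0): P = 266/1.25 = 212.8. Consumer surplus = ½ × (212.8 - 24) × 236 = 22278.4.

Consumer surplus = 22278.4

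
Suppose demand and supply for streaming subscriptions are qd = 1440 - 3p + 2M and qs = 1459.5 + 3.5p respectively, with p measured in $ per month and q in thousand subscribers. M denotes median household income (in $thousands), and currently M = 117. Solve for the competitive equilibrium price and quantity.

With M = 117, demand is qd = 1674 - 3p.
Equating demand and supply, 1674 - 3p = 1459.5 + 3.5p gives 6.5p = 214.5, so p* = 33.
From the demand curve, q* = 1674 - 3(33) = 1575.

p* = 33, q* = 1575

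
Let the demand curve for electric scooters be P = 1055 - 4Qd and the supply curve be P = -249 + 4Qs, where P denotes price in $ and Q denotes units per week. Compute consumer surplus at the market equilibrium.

Consumer surplus = 53138

Inverting to quantity form: Qd = 263.75 - 0.25P and Qs = 62.25 + 0.25P.
The market clears where 263.75 - 0.25P = 62.25 + 0.25P. Rearranging, 0.5P = 201.5, hence P* = 403.
Plugging P* into demand: Q* = 263.75 - 0.25(403) = 163.
Demand choke price (Qd = 0): P = 263.75/0.25 = 1055. Consumer surplus = ½ × (1055 - 403) × 163 = 53138.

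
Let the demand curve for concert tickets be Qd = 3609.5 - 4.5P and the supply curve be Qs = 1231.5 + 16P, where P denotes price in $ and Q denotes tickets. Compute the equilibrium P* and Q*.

P* = 116, Q* = 3087.5

Set Qd = Qs: 3609.5 - 4.5P = 1231.5 + 16P, so 2378 = 20.5P and P* = 116.
Substitute back: Q* = 3609.5 - 4.5(116) = 3087.5.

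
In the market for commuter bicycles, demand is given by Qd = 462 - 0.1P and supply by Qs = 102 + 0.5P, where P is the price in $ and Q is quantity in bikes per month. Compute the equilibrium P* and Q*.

P* = 600, Q* = 402

At equilibrium Qd = Qs, so 462 - 0.1P = 102 + 0.5P; collecting terms, 360 = 0.6P and P* = 600.
Substitute back: Q* = 462 - 0.1(600) = 402.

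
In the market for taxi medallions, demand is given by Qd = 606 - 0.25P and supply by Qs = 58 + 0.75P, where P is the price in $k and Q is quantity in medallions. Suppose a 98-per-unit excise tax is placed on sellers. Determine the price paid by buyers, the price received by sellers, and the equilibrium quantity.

P_b = 621.5, P_s = 523.5, Q = 450.625

The tax drives a wedge P_b - P_s = 98. Substituting P_s = P_b - 98 into supply: Qs = -15.5 + 0.75P_b.
Market clearing requires 606 - 0.25P_b = -15.5 + 0.75P_b; hence 621.5 = P_b and P_b = 621.5.
So P_s = 523.5 and the quantity traded is Q = 606 - 0.25(621.5) = 450.625.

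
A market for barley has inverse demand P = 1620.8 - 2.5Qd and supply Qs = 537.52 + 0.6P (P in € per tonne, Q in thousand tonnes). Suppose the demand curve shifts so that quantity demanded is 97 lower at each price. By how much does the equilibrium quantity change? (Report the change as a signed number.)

ΔQ = -58.2

Rewriting in direct form: Qd = 648.32 - 0.4P.
At equilibrium Qd = Qs, so 648.32 - 0.4P = 537.52 + 0.6P; collecting terms, 110.8 = P and P* = 110.8.
Plugging P* into demand: Q* = 648.32 - 0.4(110.8) = 604.
After the shift, demand is Qd = 551.32 - 0.4P.
Re-solving, P = 13.8 gives P = 13.8 and Q = 545.8.
ΔQ = 545.8 - 604 = -58.2.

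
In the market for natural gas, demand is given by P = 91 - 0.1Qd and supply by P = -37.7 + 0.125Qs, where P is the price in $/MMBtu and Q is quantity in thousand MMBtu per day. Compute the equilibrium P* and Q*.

In direct form, Qd = 910 - 10P and Qs = 301.6 + 8P.
Set Qd = Qs: 910 - 10P = 301.6 + 8P, so 608.4 = 18P and P* = 33.8.
From the demand curve, Q* = 910 - 10(33.8) = 572.

P* = 33.8, Q* = 572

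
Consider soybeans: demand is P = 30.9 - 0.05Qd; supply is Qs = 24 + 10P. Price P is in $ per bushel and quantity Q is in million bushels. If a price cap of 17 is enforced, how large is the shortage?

Rewriting in direct form: Qd = 618 - 20P.
With P fixed at 17, quantity demanded is 278 and quantity supplied is 194.
Shortage = Qd - Qs = 278 - 194 = 84.

Shortage = 84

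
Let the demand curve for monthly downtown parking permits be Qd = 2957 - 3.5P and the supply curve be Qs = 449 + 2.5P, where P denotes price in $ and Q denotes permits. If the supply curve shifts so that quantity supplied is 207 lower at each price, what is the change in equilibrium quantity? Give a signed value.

ΔQ = -120.75

The market clears where 2957 - 3.5P = 449 + 2.5P. Rearranging, 6P = 2508, hence P* = 418.
From the demand curve, Q* = 2957 - 3.5(418) = 1494.
After the shift, supply is Qs = 242 + 2.5P.
Re-solving, 6P = 2715 gives P = 452.5 and Q = 1373.25.
ΔQ = 1373.25 - 1494 = -120.75.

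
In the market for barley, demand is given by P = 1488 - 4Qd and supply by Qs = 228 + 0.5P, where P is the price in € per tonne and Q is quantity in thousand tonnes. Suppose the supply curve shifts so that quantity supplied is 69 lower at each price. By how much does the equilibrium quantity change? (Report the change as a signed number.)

In direct form, Qd = 372 - 0.25P.
Equating demand and supply, 372 - 0.25P = 228 + 0.5P gives 0.75P = 144, so P* = 192.
Substitute back: Q* = 372 - 0.25(192) = 324.
After the shift, supply is Qs = 159 + 0.5P.
The new intersection has 213 = 0.75P, i.e. P = 284, Q = 301.
ΔQ = 301 - 324 = -23.

ΔQ = -23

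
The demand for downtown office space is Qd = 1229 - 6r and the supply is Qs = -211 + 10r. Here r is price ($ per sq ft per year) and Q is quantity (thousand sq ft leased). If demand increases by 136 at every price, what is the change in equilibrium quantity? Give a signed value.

Set Qd = Qs: 1229 - 6r = -211 + 10r, so 1440 = 16r and r* = 90.
From the demand curve, Q* = 1229 - 6(90) = 689.
After the shift, demand is Qd = 1365 - 6r.
The new intersection has 1576 = 16r, i.e. r = 98.5, Q = 774.
ΔQ = 774 - 689 = 85.

ΔQ = 85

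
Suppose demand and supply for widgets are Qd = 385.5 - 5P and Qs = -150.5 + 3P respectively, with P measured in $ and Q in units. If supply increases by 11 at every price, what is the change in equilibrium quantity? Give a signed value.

ΔQ = 6.875

The market clears where 385.5 - 5P = -150.5 + 3P. Rearranging, 8P = 536, hence P* = 67.
Substitute back: Q* = 385.5 - 5(67) = 50.5.
After the shift, supply is Qs = -139.5 + 3P.
New equilibrium: 525 = 8P, so P = 65.625 and Q = 57.375.
ΔQ = 57.375 - 50.5 = 6.875.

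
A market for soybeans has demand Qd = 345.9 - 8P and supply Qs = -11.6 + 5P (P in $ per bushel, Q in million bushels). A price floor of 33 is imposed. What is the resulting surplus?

Surplus = 71.5

With P fixed at 33, quantity demanded is 81.9 and quantity supplied is 153.4.
Surplus = Qs - Qd = 153.4 - 81.9 = 71.5.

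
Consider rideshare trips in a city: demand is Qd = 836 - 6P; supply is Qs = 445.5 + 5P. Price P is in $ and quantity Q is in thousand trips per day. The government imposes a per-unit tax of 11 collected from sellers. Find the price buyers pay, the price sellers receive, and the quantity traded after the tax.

P_b = 40.5, P_s = 29.5, Q = 593

With a tax of 11 on sellers, they supply based on the net price P_s = P_b - 11, so Qs = 390.5 + 5P_b.
Set Qd = Qs: 836 - 6P_b = 390.5 + 5P_b, so 445.5 = 11P_b and P_b = 40.5.
Then P_s = 40.5 - 11 = 29.5 and Q = 836 - 6(40.5) = 593.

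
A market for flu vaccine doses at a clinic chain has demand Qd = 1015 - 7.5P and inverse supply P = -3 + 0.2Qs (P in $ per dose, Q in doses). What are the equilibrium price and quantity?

P* = 80, Q* = 415

Solving each curve for Q: Qs = 15 + 5P.
The market clears where 1015 - 7.5P = 15 + 5P. Rearranging, 12.5P = 1000, hence P* = 80.
Plugging P* into demand: Q* = 1015 - 7.5(80) = 415.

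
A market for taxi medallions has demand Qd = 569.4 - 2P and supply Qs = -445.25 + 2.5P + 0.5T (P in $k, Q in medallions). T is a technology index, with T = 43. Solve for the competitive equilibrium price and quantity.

P* = 220.7, Q* = 128

With T = 43, supply is Qs = -423.75 + 2.5P.
Equating demand and supply, 569.4 - 2P = -423.75 + 2.5P gives 4.5P = 993.15, so P* = 220.7.
Then Q* = 569.4 - 2(220.7) = 128.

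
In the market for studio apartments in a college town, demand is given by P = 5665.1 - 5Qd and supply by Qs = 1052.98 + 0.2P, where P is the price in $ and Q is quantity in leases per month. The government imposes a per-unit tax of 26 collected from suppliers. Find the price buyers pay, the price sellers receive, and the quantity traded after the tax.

P_b = 213.1, P_s = 187.1, Q = 1090.4

Solving each curve for Q: Qd = 1133.02 - 0.2P.
The tax drives a wedge P_b - P_s = 26. Substituting P_s = P_b - 26 into supply: Qs = 1047.78 + 0.2P_b.
Market clearing requires 1133.02 - 0.2P_b = 1047.78 + 0.2P_b; hence 85.24 = 0.4P_b and P_b = 213.1.
Then P_s = 213.1 - 26 = 187.1 and Q = 1133.02 - 0.2(213.1) = 1090.4.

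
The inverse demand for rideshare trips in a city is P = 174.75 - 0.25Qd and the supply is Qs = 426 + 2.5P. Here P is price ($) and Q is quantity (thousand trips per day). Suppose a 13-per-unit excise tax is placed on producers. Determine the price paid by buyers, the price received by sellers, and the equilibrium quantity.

Inverting to quantity form: Qd = 699 - 4P.
With a tax of 13 on producers, they supply based on the net price P_s = P_b - 13, so Qs = 393.5 + 2.5P_b.
Equate demand and the shifted supply: 699 - 4P_b = 393.5 + 2.5P_b, giving 6.5P_b = 305.5, so P_b = 47.
So P_s = 34 and the quantity traded is Q = 699 - 4(47) = 511.

P_b = 47, P_s = 34, Q = 511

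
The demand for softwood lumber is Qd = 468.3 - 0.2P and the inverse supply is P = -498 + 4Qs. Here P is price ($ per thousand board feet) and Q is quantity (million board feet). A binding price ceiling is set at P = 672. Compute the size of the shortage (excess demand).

Solving each curve for Q: Qs = 124.5 + 0.25P.
Evaluating both curves at the ceiling price 672 gives Qd = 333.9, Qs = 292.5.
Shortage = Qd - Qs = 333.9 - 292.5 = 41.4.

Shortage = 41.4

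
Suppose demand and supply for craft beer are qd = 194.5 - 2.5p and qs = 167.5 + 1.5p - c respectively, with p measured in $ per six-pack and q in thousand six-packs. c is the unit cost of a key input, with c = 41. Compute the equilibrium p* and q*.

With c = 41, supply is qs = 126.5 + 1.5p.
At equilibrium qd = qs, so 194.5 - 2.5p = 126.5 + 1.5p; collecting terms, 68 = 4p and p* = 17.
Substitute back: q* = 194.5 - 2.5(17) = 152.

p* = 17, q* = 152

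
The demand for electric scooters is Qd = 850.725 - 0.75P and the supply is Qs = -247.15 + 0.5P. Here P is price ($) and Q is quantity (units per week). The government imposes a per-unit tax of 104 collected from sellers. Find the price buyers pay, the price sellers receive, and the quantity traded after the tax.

The tax drives a wedge P_b - P_s = 104. Substituting P_s = P_b - 104 into supply: Qs = -299.15 + 0.5P_b.
Equate demand and the shifted supply: 850.725 - 0.75P_b = -299.15 + 0.5P_b, giving 1.25P_b = 1149.875, so P_b = 919.9.
So P_s = 815.9 and the quantity traded is Q = 850.725 - 0.75(919.9) = 160.8.

P_b = 919.9, P_s = 815.9, Q = 160.8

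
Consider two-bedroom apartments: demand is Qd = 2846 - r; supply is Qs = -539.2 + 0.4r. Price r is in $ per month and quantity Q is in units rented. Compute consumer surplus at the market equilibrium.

Set Qd = Qs: 2846 - r = -539.2 + 0.4r, so 3385.2 = 1.4r and r* = 2418.
From the demand curve, Q* = 2846 - 2418 = 428.
Demand choke price (Qd = 0): r = 2846. Consumer surplus = ½ × (2846 - 2418) × 428 = 91592.

Consumer surplus = 91592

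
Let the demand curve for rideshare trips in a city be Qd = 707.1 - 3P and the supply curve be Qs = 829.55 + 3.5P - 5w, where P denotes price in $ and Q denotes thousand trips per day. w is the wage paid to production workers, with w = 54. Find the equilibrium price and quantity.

With w = 54, supply is Qs = 559.55 + 3.5P.
The market clears where 707.1 - 3P = 559.55 + 3.5P. Rearranging, 6.5P = 147.55, hence P* = 22.7.
From the demand curve, Q* = 707.1 - 3(22.7) = 639.

P* = 22.7, Q* = 639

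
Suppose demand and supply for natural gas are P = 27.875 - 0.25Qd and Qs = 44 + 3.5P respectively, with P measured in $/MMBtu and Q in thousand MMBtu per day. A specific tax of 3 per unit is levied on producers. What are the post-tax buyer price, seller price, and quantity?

P_b = 10.4, P_s = 7.4, Q = 69.9

In direct form, Qd = 111.5 - 4P.
Producers keep P_s = P_b - 3 per unit, so supply in terms of the buyer price is Qs = 33.5 + 3.5P_b.
Set Qd = Qs: 111.5 - 4P_b = 33.5 + 3.5P_b, so 78 = 7.5P_b and P_b = 10.4.
So P_s = 7.4 and the quantity traded is Q = 111.5 - 4(10.4) = 69.9.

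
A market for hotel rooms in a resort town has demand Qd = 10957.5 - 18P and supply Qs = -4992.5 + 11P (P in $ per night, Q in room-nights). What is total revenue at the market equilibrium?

Total revenue = 581625

Set Qd = Qs: 10957.5 - 18P = -4992.5 + 11P, so 15950 = 29P and P* = 550.
Then Q* = 10957.5 - 18(550) = 1057.5.
Total revenue = P* × Q* = 550 × 1057.5 = 581625.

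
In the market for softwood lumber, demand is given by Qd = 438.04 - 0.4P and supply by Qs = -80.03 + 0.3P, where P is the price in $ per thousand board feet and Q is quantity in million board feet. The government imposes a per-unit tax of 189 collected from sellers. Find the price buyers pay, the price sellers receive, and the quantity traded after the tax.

The tax drives a wedge P_b - P_s = 189. Substituting P_s = P_b - 189 into supply: Qs = -136.73 + 0.3P_b.
Set Qd = Qs: 438.04 - 0.4P_b = -136.73 + 0.3P_b, so 574.77 = 0.7P_b and P_b = 821.1.
Then P_s = 821.1 - 189 = 632.1 and Q = 438.04 - 0.4(821.1) = 109.6.

P_b = 821.1, P_s = 632.1, Q = 109.6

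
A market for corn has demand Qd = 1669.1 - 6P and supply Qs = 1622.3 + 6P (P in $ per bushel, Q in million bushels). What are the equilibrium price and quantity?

P* = 3.9, Q* = 1645.7

At equilibrium Qd = Qs, so 1669.1 - 6P = 1622.3 + 6P; collecting terms, 46.8 = 12P and P* = 3.9.
Substitute back: Q* = 1669.1 - 6(3.9) = 1645.7.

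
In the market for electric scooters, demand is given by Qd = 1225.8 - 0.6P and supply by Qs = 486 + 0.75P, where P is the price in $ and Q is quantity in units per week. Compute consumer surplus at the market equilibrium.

Equating demand and supply, 1225.8 - 0.6P = 486 + 0.75P gives 1.35P = 739.8, so P* = 548.
Then Q* = 1225.8 - 0.6(548) = 897.
Demand choke price (Qd = 0): P = 1225.8/0.6 = 2043. Consumer surplus = ½ × (2043 - 548) × 897 = 670507.5.

Consumer surplus = 670507.5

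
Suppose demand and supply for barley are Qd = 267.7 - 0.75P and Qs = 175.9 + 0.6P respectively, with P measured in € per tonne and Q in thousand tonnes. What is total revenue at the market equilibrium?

Total revenue = 14735.6

Set Qd = Qs: 267.7 - 0.75P = 175.9 + 0.6P, so 91.8 = 1.35P and P* = 68.
Plugging P* into demand: Q* = 267.7 - 0.75(68) = 216.7.
Total revenue = P* × Q* = 68 × 216.7 = 14735.6.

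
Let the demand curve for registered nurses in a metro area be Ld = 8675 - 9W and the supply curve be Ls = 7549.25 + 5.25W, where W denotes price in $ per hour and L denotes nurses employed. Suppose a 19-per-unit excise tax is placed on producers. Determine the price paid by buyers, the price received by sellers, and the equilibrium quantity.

The tax drives a wedge W_b - W_s = 19. Substituting W_s = W_b - 19 into supply: Ls = 7449.5 + 5.25W_b.
Market clearing requires 8675 - 9W_b = 7449.5 + 5.25W_b; hence 1225.5 = 14.25W_b and W_b = 86.
Then W_s = 86 - 19 = 67 and L = 8675 - 9(86) = 7901.

W_b = 86, W_s = 67, L = 7901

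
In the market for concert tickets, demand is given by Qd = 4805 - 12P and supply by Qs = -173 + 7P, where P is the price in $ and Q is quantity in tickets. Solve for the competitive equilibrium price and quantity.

P* = 262, Q* = 1661

At equilibrium Qd = Qs, so 4805 - 12P = -173 + 7P; collecting terms, 4978 = 19P and P* = 262.
Plugging P* into demand: Q* = 4805 - 12(262) = 1661.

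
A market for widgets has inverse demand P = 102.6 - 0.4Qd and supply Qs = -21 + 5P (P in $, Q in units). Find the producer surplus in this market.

Producer surplus = 2689.6

Rewriting in direct form: Qd = 256.5 - 2.5P.
At equilibrium Qd = Qs, so 256.5 - 2.5P = -21 + 5P; collecting terms, 277.5 = 7.5P and P* = 37.
Then Q* = 256.5 - 2.5(37) = 164.
Supply choke price (Qs = 0): P = 4.2. Producer surplus = ½ × (37 - 4.2) × 164 = 2689.6.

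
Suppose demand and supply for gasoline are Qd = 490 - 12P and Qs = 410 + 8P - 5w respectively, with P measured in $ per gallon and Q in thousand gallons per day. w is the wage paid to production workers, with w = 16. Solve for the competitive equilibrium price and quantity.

P* = 8, Q* = 394

With w = 16, supply is Qs = 330 + 8P.
At equilibrium Qd = Qs, so 490 - 12P = 330 + 8P; collecting terms, 160 = 20P and P* = 8.
Substitute back: Q* = 490 - 12(8) = 394.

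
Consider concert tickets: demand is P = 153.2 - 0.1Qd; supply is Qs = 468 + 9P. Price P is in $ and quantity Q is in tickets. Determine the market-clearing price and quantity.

In direct form, Qd = 1532 - 10P.
Set Qd = Qs: 1532 - 10P = 468 + 9P, so 1064 = 19P and P* = 56.
From the demand curve, Q* = 1532 - 10(56) = 972.

P* = 56, Q* = 972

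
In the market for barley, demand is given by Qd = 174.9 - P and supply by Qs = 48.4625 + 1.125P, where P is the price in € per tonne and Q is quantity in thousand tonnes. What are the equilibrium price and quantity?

Set Qd = Qs: 174.9 - P = 48.4625 + 1.125P, so 126.4375 = 2.125P and P* = 59.5.
Then Q* = 174.9 - 59.5 = 115.4.

P* = 59.5, Q* = 115.4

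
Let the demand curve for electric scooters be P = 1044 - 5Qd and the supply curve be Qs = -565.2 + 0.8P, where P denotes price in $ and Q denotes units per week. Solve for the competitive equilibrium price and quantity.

P* = 774, Q* = 54

Rewriting in direct form: Qd = 208.8 - 0.2P.
Set Qd = Qs: 208.8 - 0.2P = -565.2 + 0.8P, so 774 = P and P* = 774.
From the demand curve, Q* = 208.8 - 0.2(774) = 54.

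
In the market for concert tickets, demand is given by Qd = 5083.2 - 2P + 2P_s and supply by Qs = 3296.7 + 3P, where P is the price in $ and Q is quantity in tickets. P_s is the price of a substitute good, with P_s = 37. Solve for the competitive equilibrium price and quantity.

With P_s = 37, demand is Qd = 5157.2 - 2P.
At equilibrium Qd = Qs, so 5157.2 - 2P = 3296.7 + 3P; collecting terms, 1860.5 = 5P and P* = 372.1.
From the demand curve, Q* = 5157.2 - 2(372.1) = 4413.

P* = 372.1, Q* = 4413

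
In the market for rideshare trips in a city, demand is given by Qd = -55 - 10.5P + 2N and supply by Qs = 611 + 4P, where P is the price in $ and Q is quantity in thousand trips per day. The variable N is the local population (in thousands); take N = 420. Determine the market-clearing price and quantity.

P* = 12, Q* = 659

With N = 420, demand is Qd = 785 - 10.5P.
The market clears where 785 - 10.5P = 611 + 4P. Rearranging, 14.5P = 174, hence P* = 12.
Then Q* = 785 - 10.5(12) = 659.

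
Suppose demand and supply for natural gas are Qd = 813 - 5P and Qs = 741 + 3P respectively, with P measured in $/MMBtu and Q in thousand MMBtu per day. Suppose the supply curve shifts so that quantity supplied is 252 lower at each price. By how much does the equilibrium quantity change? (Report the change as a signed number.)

ΔQ = -157.5

At equilibrium Qd = Qs, so 813 - 5P = 741 + 3P; collecting terms, 72 = 8P and P* = 9.
From the demand curve, Q* = 813 - 5(9) = 768.
After the shift, supply is Qs = 489 + 3P.
New equilibrium: 324 = 8P, so P = 40.5 and Q = 610.5.
ΔQ = 610.5 - 768 = -157.5.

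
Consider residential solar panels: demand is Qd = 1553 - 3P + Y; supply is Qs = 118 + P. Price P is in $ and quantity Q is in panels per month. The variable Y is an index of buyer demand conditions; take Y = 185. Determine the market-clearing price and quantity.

With Y = 185, demand is Qd = 1738 - 3P.
Set Qd = Qs: 1738 - 3P = 118 + P, so 1620 = 4P and P* = 405.
From the demand curve, Q* = 1738 - 3(405) = 523.

P* = 405, Q* = 523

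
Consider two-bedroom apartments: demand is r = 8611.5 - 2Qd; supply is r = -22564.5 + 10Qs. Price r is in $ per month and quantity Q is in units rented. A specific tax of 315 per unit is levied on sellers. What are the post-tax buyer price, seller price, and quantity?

r_b = 3468, r_s = 3153, Q = 2571.75

Rewriting in direct form: Qd = 4305.75 - 0.5r and Qs = 2256.45 + 0.1r.
The tax drives a wedge r_b - r_s = 315. Substituting r_s = r_b - 315 into supply: Qs = 2224.95 + 0.1r_b.
Equate demand and the shifted supply: 4305.75 - 0.5r_b = 2224.95 + 0.1r_b, giving 0.6r_b = 2080.8, so r_b = 3468.
Then r_s = 3468 - 315 = 3153 and Q = 4305.75 - 0.5(3468) = 2571.75.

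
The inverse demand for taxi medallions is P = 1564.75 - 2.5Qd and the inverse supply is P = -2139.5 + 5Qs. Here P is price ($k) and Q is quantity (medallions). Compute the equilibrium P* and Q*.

P* = 330, Q* = 493.9

Inverting to quantity form: Qd = 625.9 - 0.4P and Qs = 427.9 + 0.2P.
Equating demand and supply, 625.9 - 0.4P = 427.9 + 0.2P gives 0.6P = 198, so P* = 330.
Substitute back: Q* = 625.9 - 0.4(330) = 493.9.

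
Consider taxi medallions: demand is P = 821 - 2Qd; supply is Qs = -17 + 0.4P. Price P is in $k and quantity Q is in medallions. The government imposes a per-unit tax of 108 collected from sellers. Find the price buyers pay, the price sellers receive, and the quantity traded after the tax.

Inverting to quantity form: Qd = 410.5 - 0.5P.
Sellers keep P_s = P_b - 108 per unit, so supply in terms of the buyer price is Qs = -60.2 + 0.4P_b.
Set Qd = Qs: 410.5 - 0.5P_b = -60.2 + 0.4P_b, so 470.7 = 0.9P_b and P_b = 523.
Then P_s = 523 - 108 = 415 and Q = 410.5 - 0.5(523) = 149.

P_b = 523, P_s = 415, Q = 149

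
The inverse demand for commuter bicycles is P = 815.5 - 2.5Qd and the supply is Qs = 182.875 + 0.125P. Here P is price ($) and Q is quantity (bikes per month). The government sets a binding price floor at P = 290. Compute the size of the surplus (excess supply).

Surplus = 8.925

Rewriting in direct form: Qd = 326.2 - 0.4P.
With P fixed at 290, quantity demanded is 210.2 and quantity supplied is 219.125.
Surplus = Qs - Qd = 219.125 - 210.2 = 8.925.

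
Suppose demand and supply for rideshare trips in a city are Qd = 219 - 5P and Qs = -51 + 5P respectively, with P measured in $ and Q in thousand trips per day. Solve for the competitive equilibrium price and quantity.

P* = 27, Q* = 84

At equilibrium Qd = Qs, so 219 - 5P = -51 + 5P; collecting terms, 270 = 10P and P* = 27.
Substitute back: Q* = 219 - 5(27) = 84.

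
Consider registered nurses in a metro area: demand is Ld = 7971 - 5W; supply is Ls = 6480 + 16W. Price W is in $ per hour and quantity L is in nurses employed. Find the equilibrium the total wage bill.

The total wage bill = 540736

The market clears where 7971 - 5W = 6480 + 16W. Rearranging, 21W = 1491, hence W* = 71.
Substitute back: L* = 7971 - 5(71) = 7616.
The total wage bill = W* × L* = 71 × 7616 = 540736.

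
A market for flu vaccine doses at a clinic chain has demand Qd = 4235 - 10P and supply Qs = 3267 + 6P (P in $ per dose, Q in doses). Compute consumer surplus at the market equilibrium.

Consumer surplus = 658845

At equilibrium Qd = Qs, so 4235 - 10P = 3267 + 6P; collecting terms, 968 = 16P and P* = 60.5.
From the demand curve, Q* = 4235 - 10(60.5) = 3630.
Demand choke price (Qd = 0): P = 4235/10 = 423.5. Consumer surplus = ½ × (423.5 - 60.5) × 3630 = 658845.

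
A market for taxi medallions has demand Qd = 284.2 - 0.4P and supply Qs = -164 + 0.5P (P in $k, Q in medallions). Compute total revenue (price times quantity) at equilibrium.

Set Qd = Qs: 284.2 - 0.4P = -164 + 0.5P, so 448.2 = 0.9P and P* = 498.
Plugging P* into demand: Q* = 284.2 - 0.4(498) = 85.
Total revenue = P* × Q* = 498 × 85 = 42330.

Total revenue = 42330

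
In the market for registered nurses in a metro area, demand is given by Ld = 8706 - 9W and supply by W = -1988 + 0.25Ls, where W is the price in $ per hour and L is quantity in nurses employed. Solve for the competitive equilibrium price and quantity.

In direct form, Ls = 7952 + 4W.
Equating demand and supply, 8706 - 9W = 7952 + 4W gives 13W = 754, so W* = 58.
Then L* = 8706 - 9(58) = 8184.

W* = 58, L* = 8184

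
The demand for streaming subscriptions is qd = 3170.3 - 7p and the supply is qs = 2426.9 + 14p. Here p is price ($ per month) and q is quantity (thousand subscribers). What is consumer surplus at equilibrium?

At equilibrium qd = qs, so 3170.3 - 7p = 2426.9 + 14p; collecting terms, 743.4 = 21p and p* = 35.4.
Substitute back: q* = 3170.3 - 7(35.4) = 2922.5.
Demand choke price (qd = 0): p = 3170.3/7 = 452.9. Consumer surplus = ½ × (452.9 - 35.4) × 2922.5 = 610071.875.

Consumer surplus = 610071.875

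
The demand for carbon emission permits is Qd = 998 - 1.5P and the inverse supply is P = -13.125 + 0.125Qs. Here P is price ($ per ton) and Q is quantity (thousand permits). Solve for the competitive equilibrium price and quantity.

In direct form, Qs = 105 + 8P.
Equating demand and supply, 998 - 1.5P = 105 + 8P gives 9.5P = 893, so P* = 94.
From the demand curve, Q* = 998 - 1.5(94) = 857.

P* = 94, Q* = 857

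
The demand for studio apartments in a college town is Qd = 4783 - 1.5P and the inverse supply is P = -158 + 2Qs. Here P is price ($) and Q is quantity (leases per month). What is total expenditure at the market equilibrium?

Total expenditure = 2951760

Rewriting in direct form: Qs = 79 + 0.5P.
Set Qd = Qs: 4783 - 1.5P = 79 + 0.5P, so 4704 = 2P and P* = 2352.
Substitute back: Q* = 4783 - 1.5(2352) = 1255.
Total expenditure = P* × Q* = 2352 × 1255 = 2951760.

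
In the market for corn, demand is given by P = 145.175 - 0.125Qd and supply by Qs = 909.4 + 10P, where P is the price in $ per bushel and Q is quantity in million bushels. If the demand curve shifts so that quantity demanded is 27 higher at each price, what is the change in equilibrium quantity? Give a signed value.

In direct form, Qd = 1161.4 - 8P.
Set Qd = Qs: 1161.4 - 8P = 909.4 + 10P, so 252 = 18P and P* = 14.
Plugging P* into demand: Q* = 1161.4 - 8(14) = 1049.4.
After the shift, demand is Qd = 1188.4 - 8P.
Re-solving, 18P = 279 gives P = 15.5 and Q = 1064.4.
ΔQ = 1064.4 - 1049.4 = 15.

ΔQ = 15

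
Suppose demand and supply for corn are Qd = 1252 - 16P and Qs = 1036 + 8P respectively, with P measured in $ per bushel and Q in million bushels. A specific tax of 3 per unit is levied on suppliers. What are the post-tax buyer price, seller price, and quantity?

With a tax of 3 on suppliers, they supply based on the net price P_s = P_b - 3, so Qs = 1012 + 8P_b.
Set Qd = Qs: 1252 - 16P_b = 1012 + 8P_b, so 240 = 24P_b and P_b = 10.
So P_s = 7 and the quantity traded is Q = 1252 - 16(10) = 1092.

P_b = 10, P_s = 7, Q = 1092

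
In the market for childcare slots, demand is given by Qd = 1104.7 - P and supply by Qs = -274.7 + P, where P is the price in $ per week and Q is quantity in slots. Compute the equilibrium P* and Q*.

The market clears where 1104.7 - P = -274.7 + P. Rearranging, 2P = 1379.4, hence P* = 689.7.
Substitute back: Q* = 1104.7 - 689.7 = 415.

P* = 689.7, Q* = 415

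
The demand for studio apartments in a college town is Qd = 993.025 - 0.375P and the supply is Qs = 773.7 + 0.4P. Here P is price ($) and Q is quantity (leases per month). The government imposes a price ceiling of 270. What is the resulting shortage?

At P = 270: Qd = 891.775 and Qs = 881.7.
Shortage = Qd - Qs = 891.775 - 881.7 = 10.075.

Shortage = 10.075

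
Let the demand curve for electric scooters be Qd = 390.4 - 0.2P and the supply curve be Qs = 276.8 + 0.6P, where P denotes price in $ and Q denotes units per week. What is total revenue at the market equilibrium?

Equating demand and supply, 390.4 - 0.2P = 276.8 + 0.6P gives 0.8P = 113.6, so P* = 142.
From the demand curve, Q* = 390.4 - 0.2(142) = 362.
Total revenue = P* × Q* = 142 × 362 = 51404.

Total revenue = 51404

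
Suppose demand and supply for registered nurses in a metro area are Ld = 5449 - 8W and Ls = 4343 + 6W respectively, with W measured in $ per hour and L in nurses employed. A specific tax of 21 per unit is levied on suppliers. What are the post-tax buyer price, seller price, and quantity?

With a tax of 21 on suppliers, they supply based on the net price W_s = W_b - 21, so Ls = 4217 + 6W_b.
Set Ld = Ls: 5449 - 8W_b = 4217 + 6W_b, so 1232 = 14W_b and W_b = 88.
Then W_s = 88 - 21 = 67 and L = 5449 - 8(88) = 4745.

W_b = 88, W_s = 67, L = 4745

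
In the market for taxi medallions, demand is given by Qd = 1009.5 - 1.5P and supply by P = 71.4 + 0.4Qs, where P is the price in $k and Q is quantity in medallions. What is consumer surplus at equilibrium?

Inverting to quantity form: Qs = -178.5 + 2.5P.
Set Qd = Qs: 1009.5 - 1.5P = -178.5 + 2.5P, so 1188 = 4P and P* = 297.
Substitute back: Q* = 1009.5 - 1.5(297) = 564.
Demand choke price (Qd = 0): P = 1009.5/1.5 = 673. Consumer surplus = ½ × (673 - 297) × 564 = 106032.

Consumer surplus = 106032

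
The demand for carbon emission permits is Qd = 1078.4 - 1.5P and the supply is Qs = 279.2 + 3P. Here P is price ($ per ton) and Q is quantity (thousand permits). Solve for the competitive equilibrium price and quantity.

Set Qd = Qs: 1078.4 - 1.5P = 279.2 + 3P, so 799.2 = 4.5P and P* = 177.6.
Then Q* = 1078.4 - 1.5(177.6) = 812.

P* = 177.6, Q* = 812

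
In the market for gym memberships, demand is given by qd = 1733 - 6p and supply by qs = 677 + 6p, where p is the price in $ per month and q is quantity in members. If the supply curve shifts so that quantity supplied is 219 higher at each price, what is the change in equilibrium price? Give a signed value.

Set qd = qs: 1733 - 6p = 677 + 6p, so 1056 = 12p and p* = 88.
Plugging p* into demand: q* = 1733 - 6(88) = 1205.
After the shift, supply is qs = 896 + 6p.
New equilibrium: 837 = 12p, so p = 69.75 and q = 1314.5.
Δp = 69.75 - 88 = -18.25.

Δp = -18.25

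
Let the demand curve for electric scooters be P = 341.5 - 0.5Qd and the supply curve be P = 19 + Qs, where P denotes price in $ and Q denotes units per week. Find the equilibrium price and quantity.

Inverting to quantity form: Qd = 683 - 2P and Qs = -19 + P.
At equilibrium Qd = Qs, so 683 - 2P = -19 + P; collecting terms, 702 = 3P and P* = 234.
Plugging P* into demand: Q* = 683 - 2(234) = 215.

P* = 234, Q* = 215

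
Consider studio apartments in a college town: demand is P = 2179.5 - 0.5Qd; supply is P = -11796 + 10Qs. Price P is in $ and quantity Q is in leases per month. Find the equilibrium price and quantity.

Rewriting in direct form: Qd = 4359 - 2P and Qs = 1179.6 + 0.1P.
The market clears where 4359 - 2P = 1179.6 + 0.1P. Rearranging, 2.1P = 3179.4, hence P* = 1514.
From the demand curve, Q* = 4359 - 2(1514) = 1331.

P* = 1514, Q* = 1331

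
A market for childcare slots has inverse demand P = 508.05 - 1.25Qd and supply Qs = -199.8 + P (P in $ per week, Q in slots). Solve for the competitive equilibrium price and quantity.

P* = 336.8, Q* = 137

Rewriting in direct form: Qd = 406.44 - 0.8P.
At equilibrium Qd = Qs, so 406.44 - 0.8P = -199.8 + P; collecting terms, 606.24 = 1.8P and P* = 336.8.
Then Q* = 406.44 - 0.8(336.8) = 137.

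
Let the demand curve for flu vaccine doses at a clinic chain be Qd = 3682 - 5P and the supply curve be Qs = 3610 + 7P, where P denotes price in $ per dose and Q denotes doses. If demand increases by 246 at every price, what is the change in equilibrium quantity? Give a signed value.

ΔQ = 143.5

At equilibrium Qd = Qs, so 3682 - 5P = 3610 + 7P; collecting terms, 72 = 12P and P* = 6.
From the demand curve, Q* = 3682 - 5(6) = 3652.
After the shift, demand is Qd = 3928 - 5P.
The new intersection has 318 = 12P, i.e. P = 26.5, Q = 3795.5.
ΔQ = 3795.5 - 3652 = 143.5.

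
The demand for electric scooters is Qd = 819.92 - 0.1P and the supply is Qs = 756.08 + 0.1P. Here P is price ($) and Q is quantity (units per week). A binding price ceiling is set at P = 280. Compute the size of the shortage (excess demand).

Shortage = 7.84

At P = 280: Qd = 791.92 and Qs = 784.08.
Shortage = Qd - Qs = 791.92 - 784.08 = 7.84.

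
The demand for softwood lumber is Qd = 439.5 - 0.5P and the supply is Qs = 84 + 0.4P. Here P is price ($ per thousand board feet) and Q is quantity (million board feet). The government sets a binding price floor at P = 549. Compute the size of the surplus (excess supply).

Surplus = 138.6

With P fixed at 549, quantity demanded is 165 and quantity supplied is 303.6.
Surplus = Qs - Qd = 303.6 - 165 = 138.6.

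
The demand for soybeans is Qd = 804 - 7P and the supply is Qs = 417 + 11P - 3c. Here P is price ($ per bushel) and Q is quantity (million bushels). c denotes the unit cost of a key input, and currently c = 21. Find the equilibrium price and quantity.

With c = 21, supply is Qs = 354 + 11P.
The market clears where 804 - 7P = 354 + 11P. Rearranging, 18P = 450, hence P* = 25.
Substitute back: Q* = 804 - 7(25) = 629.

P* = 25, Q* = 629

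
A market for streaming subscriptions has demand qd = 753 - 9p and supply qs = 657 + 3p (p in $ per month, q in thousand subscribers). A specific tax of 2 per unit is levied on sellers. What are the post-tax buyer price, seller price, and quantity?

p_b = 8.5, p_s = 6.5, q = 676.5

Sellers keep p_s = p_b - 2 per unit, so supply in terms of the buyer price is qs = 651 + 3p_b.
Market clearing requires 753 - 9p_b = 651 + 3p_b; hence 102 = 12p_b and p_b = 8.5.
Then p_s = 8.5 - 2 = 6.5 and q = 753 - 9(8.5) = 676.5.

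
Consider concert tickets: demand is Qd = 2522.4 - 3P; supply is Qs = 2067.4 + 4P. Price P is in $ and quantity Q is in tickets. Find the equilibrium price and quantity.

P* = 65, Q* = 2327.4

At equilibrium Qd = Qs, so 2522.4 - 3P = 2067.4 + 4P; collecting terms, 455 = 7P and P* = 65.
Then Q* = 2522.4 - 3(65) = 2327.4.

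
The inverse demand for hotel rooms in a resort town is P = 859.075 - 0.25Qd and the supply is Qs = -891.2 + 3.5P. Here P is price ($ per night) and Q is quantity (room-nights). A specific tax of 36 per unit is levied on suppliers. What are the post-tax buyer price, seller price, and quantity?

P_b = 593.8, P_s = 557.8, Q = 1061.1

Solving each curve for Q: Qd = 3436.3 - 4P.
With a tax of 36 on suppliers, they supply based on the net price P_s = P_b - 36, so Qs = -1017.2 + 3.5P_b.
Set Qd = Qs: 3436.3 - 4P_b = -1017.2 + 3.5P_b, so 4453.5 = 7.5P_b and P_b = 593.8.
So P_s = 557.8 and the quantity traded is Q = 3436.3 - 4(593.8) = 1061.1.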